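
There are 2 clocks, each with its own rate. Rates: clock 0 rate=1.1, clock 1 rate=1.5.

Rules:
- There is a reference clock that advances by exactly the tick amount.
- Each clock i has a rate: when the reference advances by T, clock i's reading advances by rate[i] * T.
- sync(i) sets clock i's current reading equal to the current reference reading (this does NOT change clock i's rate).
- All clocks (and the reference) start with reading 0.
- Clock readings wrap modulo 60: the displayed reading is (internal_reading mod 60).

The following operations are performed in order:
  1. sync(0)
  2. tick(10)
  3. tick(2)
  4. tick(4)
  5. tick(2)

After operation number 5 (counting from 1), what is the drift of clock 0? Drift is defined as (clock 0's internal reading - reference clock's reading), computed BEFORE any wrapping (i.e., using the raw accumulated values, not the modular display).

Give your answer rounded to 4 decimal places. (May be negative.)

Answer: 1.8000

Derivation:
After op 1 sync(0): ref=0.0000 raw=[0.0000 0.0000]
After op 2 tick(10): ref=10.0000 raw=[11.0000 15.0000]
After op 3 tick(2): ref=12.0000 raw=[13.2000 18.0000]
After op 4 tick(4): ref=16.0000 raw=[17.6000 24.0000]
After op 5 tick(2): ref=18.0000 raw=[19.8000 27.0000]
Drift of clock 0 after op 5: 19.8000 - 18.0000 = 1.8000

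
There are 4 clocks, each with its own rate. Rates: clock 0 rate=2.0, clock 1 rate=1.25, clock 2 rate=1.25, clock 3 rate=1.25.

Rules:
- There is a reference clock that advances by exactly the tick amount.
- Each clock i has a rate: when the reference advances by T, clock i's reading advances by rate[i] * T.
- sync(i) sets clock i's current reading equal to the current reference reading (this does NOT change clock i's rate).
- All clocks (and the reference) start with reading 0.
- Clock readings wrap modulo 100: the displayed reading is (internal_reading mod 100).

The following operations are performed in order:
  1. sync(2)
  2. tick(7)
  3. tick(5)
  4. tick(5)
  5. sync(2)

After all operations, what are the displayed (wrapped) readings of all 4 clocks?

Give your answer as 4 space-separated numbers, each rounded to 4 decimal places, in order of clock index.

Answer: 34.0000 21.2500 17.0000 21.2500

Derivation:
After op 1 sync(2): ref=0.0000 raw=[0.0000 0.0000 0.0000 0.0000]
After op 2 tick(7): ref=7.0000 raw=[14.0000 8.7500 8.7500 8.7500]
After op 3 tick(5): ref=12.0000 raw=[24.0000 15.0000 15.0000 15.0000]
After op 4 tick(5): ref=17.0000 raw=[34.0000 21.2500 21.2500 21.2500]
After op 5 sync(2): ref=17.0000 raw=[34.0000 21.2500 17.0000 21.2500]
Wrap final raw readings (mod 100): 34.0000 mod 100 = 34.0000; 21.2500 mod 100 = 21.2500; 17.0000 mod 100 = 17.0000; 21.2500 mod 100 = 21.2500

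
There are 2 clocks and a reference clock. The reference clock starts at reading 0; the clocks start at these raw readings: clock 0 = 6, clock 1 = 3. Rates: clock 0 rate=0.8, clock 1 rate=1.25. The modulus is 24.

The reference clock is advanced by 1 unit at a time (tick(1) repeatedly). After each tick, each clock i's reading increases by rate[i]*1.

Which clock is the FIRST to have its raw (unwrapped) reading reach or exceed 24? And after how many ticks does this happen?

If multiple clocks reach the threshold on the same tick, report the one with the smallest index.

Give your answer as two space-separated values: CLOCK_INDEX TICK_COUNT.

clock 0: start=6, rate=0.8, needs 24-6 = 18; ticks = ceil(18/0.8) = ceil(22.5000) = 23; reading at tick 23 = 6 + 0.8*23 = 24.4000
clock 1: start=3, rate=1.25, needs 24-3 = 21; ticks = ceil(21/1.25) = ceil(16.8000) = 17; reading at tick 17 = 3 + 1.25*17 = 24.2500
Minimum tick count = 17; winners = [1]; smallest index = 1

Answer: 1 17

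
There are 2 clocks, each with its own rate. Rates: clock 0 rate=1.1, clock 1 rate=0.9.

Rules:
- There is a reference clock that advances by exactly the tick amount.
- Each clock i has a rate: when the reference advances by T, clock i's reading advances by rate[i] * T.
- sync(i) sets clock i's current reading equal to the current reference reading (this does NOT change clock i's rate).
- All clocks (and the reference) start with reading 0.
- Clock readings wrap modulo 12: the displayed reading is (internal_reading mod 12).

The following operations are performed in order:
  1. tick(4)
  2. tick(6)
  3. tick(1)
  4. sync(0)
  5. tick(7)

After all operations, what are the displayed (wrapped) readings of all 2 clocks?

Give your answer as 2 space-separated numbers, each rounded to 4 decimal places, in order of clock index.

After op 1 tick(4): ref=4.0000 raw=[4.4000 3.6000]
After op 2 tick(6): ref=10.0000 raw=[11.0000 9.0000]
After op 3 tick(1): ref=11.0000 raw=[12.1000 9.9000]
After op 4 sync(0): ref=11.0000 raw=[11.0000 9.9000]
After op 5 tick(7): ref=18.0000 raw=[18.7000 16.2000]
Wrap final raw readings (mod 12): 18.7000 mod 12 = 6.7000; 16.2000 mod 12 = 4.2000

Answer: 6.7000 4.2000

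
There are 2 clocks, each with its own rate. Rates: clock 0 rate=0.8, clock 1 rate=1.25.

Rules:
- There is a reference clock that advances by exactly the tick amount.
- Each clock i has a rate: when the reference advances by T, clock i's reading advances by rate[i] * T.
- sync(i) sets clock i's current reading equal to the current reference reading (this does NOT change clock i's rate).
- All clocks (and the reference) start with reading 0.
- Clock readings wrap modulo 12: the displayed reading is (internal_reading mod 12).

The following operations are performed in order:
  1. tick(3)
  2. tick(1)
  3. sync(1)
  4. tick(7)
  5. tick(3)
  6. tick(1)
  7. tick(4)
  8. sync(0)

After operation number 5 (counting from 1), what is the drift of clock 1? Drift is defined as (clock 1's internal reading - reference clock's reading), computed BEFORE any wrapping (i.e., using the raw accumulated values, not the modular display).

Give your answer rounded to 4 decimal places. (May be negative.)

After op 1 tick(3): ref=3.0000 raw=[2.4000 3.7500]
After op 2 tick(1): ref=4.0000 raw=[3.2000 5.0000]
After op 3 sync(1): ref=4.0000 raw=[3.2000 4.0000]
After op 4 tick(7): ref=11.0000 raw=[8.8000 12.7500]
After op 5 tick(3): ref=14.0000 raw=[11.2000 16.5000]
Drift of clock 1 after op 5: 16.5000 - 14.0000 = 2.5000

Answer: 2.5000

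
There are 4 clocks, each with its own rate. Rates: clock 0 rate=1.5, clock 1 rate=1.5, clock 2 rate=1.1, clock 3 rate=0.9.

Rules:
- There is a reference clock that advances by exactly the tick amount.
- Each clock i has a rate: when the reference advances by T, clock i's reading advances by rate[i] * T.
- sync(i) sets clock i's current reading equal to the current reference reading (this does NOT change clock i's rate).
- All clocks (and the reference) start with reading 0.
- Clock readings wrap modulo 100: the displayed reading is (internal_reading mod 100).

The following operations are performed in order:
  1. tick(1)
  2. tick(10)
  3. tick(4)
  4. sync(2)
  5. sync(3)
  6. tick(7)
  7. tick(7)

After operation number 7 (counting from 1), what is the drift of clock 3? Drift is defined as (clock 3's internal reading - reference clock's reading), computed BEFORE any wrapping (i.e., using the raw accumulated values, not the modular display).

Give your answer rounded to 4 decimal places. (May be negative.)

After op 1 tick(1): ref=1.0000 raw=[1.5000 1.5000 1.1000 0.9000]
After op 2 tick(10): ref=11.0000 raw=[16.5000 16.5000 12.1000 9.9000]
After op 3 tick(4): ref=15.0000 raw=[22.5000 22.5000 16.5000 13.5000]
After op 4 sync(2): ref=15.0000 raw=[22.5000 22.5000 15.0000 13.5000]
After op 5 sync(3): ref=15.0000 raw=[22.5000 22.5000 15.0000 15.0000]
After op 6 tick(7): ref=22.0000 raw=[33.0000 33.0000 22.7000 21.3000]
After op 7 tick(7): ref=29.0000 raw=[43.5000 43.5000 30.4000 27.6000]
Drift of clock 3 after op 7: 27.6000 - 29.0000 = -1.4000

Answer: -1.4000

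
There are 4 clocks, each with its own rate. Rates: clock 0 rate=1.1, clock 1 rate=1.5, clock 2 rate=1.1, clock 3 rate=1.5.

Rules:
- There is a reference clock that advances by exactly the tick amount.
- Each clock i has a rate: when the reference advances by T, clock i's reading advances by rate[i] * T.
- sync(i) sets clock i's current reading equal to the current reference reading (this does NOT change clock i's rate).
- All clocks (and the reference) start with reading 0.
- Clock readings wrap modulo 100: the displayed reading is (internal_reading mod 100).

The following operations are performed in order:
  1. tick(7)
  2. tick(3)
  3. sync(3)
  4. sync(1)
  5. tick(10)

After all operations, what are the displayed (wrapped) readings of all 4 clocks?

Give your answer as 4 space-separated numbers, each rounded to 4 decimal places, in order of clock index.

Answer: 22.0000 25.0000 22.0000 25.0000

Derivation:
After op 1 tick(7): ref=7.0000 raw=[7.7000 10.5000 7.7000 10.5000]
After op 2 tick(3): ref=10.0000 raw=[11.0000 15.0000 11.0000 15.0000]
After op 3 sync(3): ref=10.0000 raw=[11.0000 15.0000 11.0000 10.0000]
After op 4 sync(1): ref=10.0000 raw=[11.0000 10.0000 11.0000 10.0000]
After op 5 tick(10): ref=20.0000 raw=[22.0000 25.0000 22.0000 25.0000]
Wrap final raw readings (mod 100): 22.0000 mod 100 = 22.0000; 25.0000 mod 100 = 25.0000; 22.0000 mod 100 = 22.0000; 25.0000 mod 100 = 25.0000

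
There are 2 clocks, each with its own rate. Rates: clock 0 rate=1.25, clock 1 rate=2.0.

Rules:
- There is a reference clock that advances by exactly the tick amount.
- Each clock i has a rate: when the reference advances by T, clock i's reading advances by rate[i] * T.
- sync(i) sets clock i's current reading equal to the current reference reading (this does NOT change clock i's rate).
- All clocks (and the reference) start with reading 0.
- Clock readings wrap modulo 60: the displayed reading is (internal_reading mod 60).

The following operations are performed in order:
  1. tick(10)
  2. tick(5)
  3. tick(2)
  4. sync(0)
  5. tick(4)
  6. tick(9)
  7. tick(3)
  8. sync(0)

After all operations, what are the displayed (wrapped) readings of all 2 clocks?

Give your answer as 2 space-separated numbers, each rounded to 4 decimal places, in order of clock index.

Answer: 33.0000 6.0000

Derivation:
After op 1 tick(10): ref=10.0000 raw=[12.5000 20.0000]
After op 2 tick(5): ref=15.0000 raw=[18.7500 30.0000]
After op 3 tick(2): ref=17.0000 raw=[21.2500 34.0000]
After op 4 sync(0): ref=17.0000 raw=[17.0000 34.0000]
After op 5 tick(4): ref=21.0000 raw=[22.0000 42.0000]
After op 6 tick(9): ref=30.0000 raw=[33.2500 60.0000]
After op 7 tick(3): ref=33.0000 raw=[37.0000 66.0000]
After op 8 sync(0): ref=33.0000 raw=[33.0000 66.0000]
Wrap final raw readings (mod 60): 33.0000 mod 60 = 33.0000; 66.0000 mod 60 = 6.0000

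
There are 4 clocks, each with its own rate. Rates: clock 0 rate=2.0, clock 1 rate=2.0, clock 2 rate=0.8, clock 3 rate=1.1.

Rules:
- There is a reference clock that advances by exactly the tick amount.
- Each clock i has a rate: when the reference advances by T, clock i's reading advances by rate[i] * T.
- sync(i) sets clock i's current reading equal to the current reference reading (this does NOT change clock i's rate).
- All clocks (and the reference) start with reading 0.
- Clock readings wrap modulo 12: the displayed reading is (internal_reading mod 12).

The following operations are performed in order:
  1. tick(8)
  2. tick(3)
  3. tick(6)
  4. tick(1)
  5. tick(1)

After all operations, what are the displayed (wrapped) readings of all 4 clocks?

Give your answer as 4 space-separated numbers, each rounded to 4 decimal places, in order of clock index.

Answer: 2.0000 2.0000 3.2000 8.9000

Derivation:
After op 1 tick(8): ref=8.0000 raw=[16.0000 16.0000 6.4000 8.8000]
After op 2 tick(3): ref=11.0000 raw=[22.0000 22.0000 8.8000 12.1000]
After op 3 tick(6): ref=17.0000 raw=[34.0000 34.0000 13.6000 18.7000]
After op 4 tick(1): ref=18.0000 raw=[36.0000 36.0000 14.4000 19.8000]
After op 5 tick(1): ref=19.0000 raw=[38.0000 38.0000 15.2000 20.9000]
Wrap final raw readings (mod 12): 38.0000 mod 12 = 2.0000; 38.0000 mod 12 = 2.0000; 15.2000 mod 12 = 3.2000; 20.9000 mod 12 = 8.9000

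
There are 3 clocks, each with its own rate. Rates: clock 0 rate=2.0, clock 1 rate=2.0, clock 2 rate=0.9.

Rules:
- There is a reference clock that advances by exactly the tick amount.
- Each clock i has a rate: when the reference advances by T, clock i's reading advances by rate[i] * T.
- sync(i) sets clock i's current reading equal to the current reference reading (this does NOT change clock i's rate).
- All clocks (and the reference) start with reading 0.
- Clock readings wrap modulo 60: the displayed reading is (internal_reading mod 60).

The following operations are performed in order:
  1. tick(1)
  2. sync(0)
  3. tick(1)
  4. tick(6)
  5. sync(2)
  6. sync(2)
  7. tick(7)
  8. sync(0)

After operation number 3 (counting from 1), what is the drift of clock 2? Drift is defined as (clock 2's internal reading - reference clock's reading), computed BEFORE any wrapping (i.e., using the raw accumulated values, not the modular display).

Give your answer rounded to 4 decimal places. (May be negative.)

Answer: -0.2000

Derivation:
After op 1 tick(1): ref=1.0000 raw=[2.0000 2.0000 0.9000]
After op 2 sync(0): ref=1.0000 raw=[1.0000 2.0000 0.9000]
After op 3 tick(1): ref=2.0000 raw=[3.0000 4.0000 1.8000]
Drift of clock 2 after op 3: 1.8000 - 2.0000 = -0.2000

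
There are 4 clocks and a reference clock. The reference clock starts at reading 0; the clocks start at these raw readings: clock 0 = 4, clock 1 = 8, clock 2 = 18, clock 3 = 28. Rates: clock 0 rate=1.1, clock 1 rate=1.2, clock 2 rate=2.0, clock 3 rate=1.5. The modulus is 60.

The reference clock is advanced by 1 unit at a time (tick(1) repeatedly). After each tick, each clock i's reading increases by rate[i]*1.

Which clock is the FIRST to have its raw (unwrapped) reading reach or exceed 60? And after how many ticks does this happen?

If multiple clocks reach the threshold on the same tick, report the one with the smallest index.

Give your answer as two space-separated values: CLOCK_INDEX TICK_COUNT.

Answer: 2 21

Derivation:
clock 0: start=4, rate=1.1, needs 60-4 = 56; ticks = ceil(56/1.1) = ceil(50.9091) = 51; reading at tick 51 = 4 + 1.1*51 = 60.1000
clock 1: start=8, rate=1.2, needs 60-8 = 52; ticks = ceil(52/1.2) = ceil(43.3333) = 44; reading at tick 44 = 8 + 1.2*44 = 60.8000
clock 2: start=18, rate=2.0, needs 60-18 = 42; ticks = ceil(42/2.0) = ceil(21.0000) = 21; reading at tick 21 = 18 + 2.0*21 = 60.0000
clock 3: start=28, rate=1.5, needs 60-28 = 32; ticks = ceil(32/1.5) = ceil(21.3333) = 22; reading at tick 22 = 28 + 1.5*22 = 61.0000
Minimum tick count = 21; winners = [2]; smallest index = 2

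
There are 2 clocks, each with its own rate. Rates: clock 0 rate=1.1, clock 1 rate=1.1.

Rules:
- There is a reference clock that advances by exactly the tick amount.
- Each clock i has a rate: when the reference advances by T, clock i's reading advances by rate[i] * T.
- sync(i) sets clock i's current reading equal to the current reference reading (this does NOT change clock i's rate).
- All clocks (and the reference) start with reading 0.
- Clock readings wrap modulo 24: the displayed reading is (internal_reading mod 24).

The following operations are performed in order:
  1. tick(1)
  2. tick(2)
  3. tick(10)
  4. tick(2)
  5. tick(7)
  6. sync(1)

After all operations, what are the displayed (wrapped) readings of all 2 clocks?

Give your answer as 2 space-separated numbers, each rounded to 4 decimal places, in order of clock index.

Answer: 0.2000 22.0000

Derivation:
After op 1 tick(1): ref=1.0000 raw=[1.1000 1.1000]
After op 2 tick(2): ref=3.0000 raw=[3.3000 3.3000]
After op 3 tick(10): ref=13.0000 raw=[14.3000 14.3000]
After op 4 tick(2): ref=15.0000 raw=[16.5000 16.5000]
After op 5 tick(7): ref=22.0000 raw=[24.2000 24.2000]
After op 6 sync(1): ref=22.0000 raw=[24.2000 22.0000]
Wrap final raw readings (mod 24): 24.2000 mod 24 = 0.2000; 22.0000 mod 24 = 22.0000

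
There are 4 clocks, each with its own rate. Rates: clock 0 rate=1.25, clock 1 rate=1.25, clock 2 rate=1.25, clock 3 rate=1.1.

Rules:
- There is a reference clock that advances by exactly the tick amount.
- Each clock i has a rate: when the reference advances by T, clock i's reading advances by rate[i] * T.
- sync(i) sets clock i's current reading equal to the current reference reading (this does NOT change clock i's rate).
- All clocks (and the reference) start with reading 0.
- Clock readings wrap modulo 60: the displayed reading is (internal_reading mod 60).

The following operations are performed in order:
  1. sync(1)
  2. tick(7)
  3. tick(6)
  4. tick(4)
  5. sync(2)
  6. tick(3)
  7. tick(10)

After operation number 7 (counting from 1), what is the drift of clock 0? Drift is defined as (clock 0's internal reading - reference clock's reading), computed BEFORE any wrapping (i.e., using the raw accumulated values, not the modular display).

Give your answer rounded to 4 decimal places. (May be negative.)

After op 1 sync(1): ref=0.0000 raw=[0.0000 0.0000 0.0000 0.0000]
After op 2 tick(7): ref=7.0000 raw=[8.7500 8.7500 8.7500 7.7000]
After op 3 tick(6): ref=13.0000 raw=[16.2500 16.2500 16.2500 14.3000]
After op 4 tick(4): ref=17.0000 raw=[21.2500 21.2500 21.2500 18.7000]
After op 5 sync(2): ref=17.0000 raw=[21.2500 21.2500 17.0000 18.7000]
After op 6 tick(3): ref=20.0000 raw=[25.0000 25.0000 20.7500 22.0000]
After op 7 tick(10): ref=30.0000 raw=[37.5000 37.5000 33.2500 33.0000]
Drift of clock 0 after op 7: 37.5000 - 30.0000 = 7.5000

Answer: 7.5000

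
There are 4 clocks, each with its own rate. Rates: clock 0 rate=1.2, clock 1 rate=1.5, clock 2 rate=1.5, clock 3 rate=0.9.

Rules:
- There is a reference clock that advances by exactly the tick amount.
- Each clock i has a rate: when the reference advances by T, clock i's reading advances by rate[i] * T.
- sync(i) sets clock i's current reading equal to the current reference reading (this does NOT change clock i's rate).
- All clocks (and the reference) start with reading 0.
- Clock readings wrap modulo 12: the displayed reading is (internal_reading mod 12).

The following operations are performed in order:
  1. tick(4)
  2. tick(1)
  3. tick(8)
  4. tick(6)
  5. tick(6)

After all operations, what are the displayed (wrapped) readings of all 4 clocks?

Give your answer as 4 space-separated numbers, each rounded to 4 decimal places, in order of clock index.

After op 1 tick(4): ref=4.0000 raw=[4.8000 6.0000 6.0000 3.6000]
After op 2 tick(1): ref=5.0000 raw=[6.0000 7.5000 7.5000 4.5000]
After op 3 tick(8): ref=13.0000 raw=[15.6000 19.5000 19.5000 11.7000]
After op 4 tick(6): ref=19.0000 raw=[22.8000 28.5000 28.5000 17.1000]
After op 5 tick(6): ref=25.0000 raw=[30.0000 37.5000 37.5000 22.5000]
Wrap final raw readings (mod 12): 30.0000 mod 12 = 6.0000; 37.5000 mod 12 = 1.5000; 37.5000 mod 12 = 1.5000; 22.5000 mod 12 = 10.5000

Answer: 6.0000 1.5000 1.5000 10.5000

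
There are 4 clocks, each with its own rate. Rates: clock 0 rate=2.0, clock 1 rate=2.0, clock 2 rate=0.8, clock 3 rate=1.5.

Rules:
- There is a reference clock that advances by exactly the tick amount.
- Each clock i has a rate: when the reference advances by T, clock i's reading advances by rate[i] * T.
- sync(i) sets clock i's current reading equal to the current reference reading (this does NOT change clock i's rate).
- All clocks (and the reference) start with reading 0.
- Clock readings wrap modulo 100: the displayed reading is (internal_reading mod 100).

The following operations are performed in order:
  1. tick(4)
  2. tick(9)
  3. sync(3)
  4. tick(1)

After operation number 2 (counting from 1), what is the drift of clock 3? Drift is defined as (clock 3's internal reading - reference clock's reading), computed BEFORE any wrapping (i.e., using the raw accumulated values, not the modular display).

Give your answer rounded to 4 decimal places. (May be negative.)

Answer: 6.5000

Derivation:
After op 1 tick(4): ref=4.0000 raw=[8.0000 8.0000 3.2000 6.0000]
After op 2 tick(9): ref=13.0000 raw=[26.0000 26.0000 10.4000 19.5000]
Drift of clock 3 after op 2: 19.5000 - 13.0000 = 6.5000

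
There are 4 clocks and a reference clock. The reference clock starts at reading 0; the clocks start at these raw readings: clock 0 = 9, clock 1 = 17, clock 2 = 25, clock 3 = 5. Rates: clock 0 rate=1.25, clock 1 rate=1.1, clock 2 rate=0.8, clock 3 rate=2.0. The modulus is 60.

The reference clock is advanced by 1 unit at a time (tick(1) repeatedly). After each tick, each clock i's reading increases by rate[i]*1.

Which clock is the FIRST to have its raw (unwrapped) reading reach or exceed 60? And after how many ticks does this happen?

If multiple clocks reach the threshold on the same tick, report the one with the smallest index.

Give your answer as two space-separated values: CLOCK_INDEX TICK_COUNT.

clock 0: start=9, rate=1.25, needs 60-9 = 51; ticks = ceil(51/1.25) = ceil(40.8000) = 41; reading at tick 41 = 9 + 1.25*41 = 60.2500
clock 1: start=17, rate=1.1, needs 60-17 = 43; ticks = ceil(43/1.1) = ceil(39.0909) = 40; reading at tick 40 = 17 + 1.1*40 = 61.0000
clock 2: start=25, rate=0.8, needs 60-25 = 35; ticks = ceil(35/0.8) = ceil(43.7500) = 44; reading at tick 44 = 25 + 0.8*44 = 60.2000
clock 3: start=5, rate=2.0, needs 60-5 = 55; ticks = ceil(55/2.0) = ceil(27.5000) = 28; reading at tick 28 = 5 + 2.0*28 = 61.0000
Minimum tick count = 28; winners = [3]; smallest index = 3

Answer: 3 28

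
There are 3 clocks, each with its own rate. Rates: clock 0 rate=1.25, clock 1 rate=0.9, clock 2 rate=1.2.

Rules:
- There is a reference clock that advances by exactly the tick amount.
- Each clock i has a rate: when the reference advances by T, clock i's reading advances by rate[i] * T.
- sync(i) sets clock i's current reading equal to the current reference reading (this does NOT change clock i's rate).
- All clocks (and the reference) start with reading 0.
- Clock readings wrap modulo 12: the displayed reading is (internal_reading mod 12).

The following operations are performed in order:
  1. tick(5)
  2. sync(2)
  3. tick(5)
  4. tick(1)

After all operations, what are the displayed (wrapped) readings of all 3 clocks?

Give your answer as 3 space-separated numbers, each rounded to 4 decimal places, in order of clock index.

After op 1 tick(5): ref=5.0000 raw=[6.2500 4.5000 6.0000]
After op 2 sync(2): ref=5.0000 raw=[6.2500 4.5000 5.0000]
After op 3 tick(5): ref=10.0000 raw=[12.5000 9.0000 11.0000]
After op 4 tick(1): ref=11.0000 raw=[13.7500 9.9000 12.2000]
Wrap final raw readings (mod 12): 13.7500 mod 12 = 1.7500; 9.9000 mod 12 = 9.9000; 12.2000 mod 12 = 0.2000

Answer: 1.7500 9.9000 0.2000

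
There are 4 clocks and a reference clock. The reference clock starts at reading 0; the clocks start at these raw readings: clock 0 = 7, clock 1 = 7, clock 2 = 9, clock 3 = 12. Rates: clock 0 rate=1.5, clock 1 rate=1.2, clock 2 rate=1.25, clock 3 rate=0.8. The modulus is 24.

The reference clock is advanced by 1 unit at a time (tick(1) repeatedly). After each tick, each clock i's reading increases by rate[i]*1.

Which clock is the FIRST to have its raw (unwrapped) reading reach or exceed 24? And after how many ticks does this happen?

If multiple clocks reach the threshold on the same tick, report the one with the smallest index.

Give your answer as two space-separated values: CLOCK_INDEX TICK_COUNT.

clock 0: start=7, rate=1.5, needs 24-7 = 17; ticks = ceil(17/1.5) = ceil(11.3333) = 12; reading at tick 12 = 7 + 1.5*12 = 25.0000
clock 1: start=7, rate=1.2, needs 24-7 = 17; ticks = ceil(17/1.2) = ceil(14.1667) = 15; reading at tick 15 = 7 + 1.2*15 = 25.0000
clock 2: start=9, rate=1.25, needs 24-9 = 15; ticks = ceil(15/1.25) = ceil(12.0000) = 12; reading at tick 12 = 9 + 1.25*12 = 24.0000
clock 3: start=12, rate=0.8, needs 24-12 = 12; ticks = ceil(12/0.8) = ceil(15.0000) = 15; reading at tick 15 = 12 + 0.8*15 = 24.0000
Minimum tick count = 12; winners = [0, 2]; smallest index = 0

Answer: 0 12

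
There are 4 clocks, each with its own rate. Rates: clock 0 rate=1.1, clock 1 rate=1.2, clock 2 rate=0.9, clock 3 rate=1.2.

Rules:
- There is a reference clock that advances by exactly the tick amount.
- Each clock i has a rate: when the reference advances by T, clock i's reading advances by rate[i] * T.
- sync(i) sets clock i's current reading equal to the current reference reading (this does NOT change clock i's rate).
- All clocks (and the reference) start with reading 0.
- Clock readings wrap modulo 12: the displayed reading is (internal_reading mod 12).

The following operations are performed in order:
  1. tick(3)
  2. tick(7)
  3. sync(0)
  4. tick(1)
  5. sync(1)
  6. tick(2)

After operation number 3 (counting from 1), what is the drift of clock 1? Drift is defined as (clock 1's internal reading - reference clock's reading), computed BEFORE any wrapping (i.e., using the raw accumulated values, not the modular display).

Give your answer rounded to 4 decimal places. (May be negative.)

After op 1 tick(3): ref=3.0000 raw=[3.3000 3.6000 2.7000 3.6000]
After op 2 tick(7): ref=10.0000 raw=[11.0000 12.0000 9.0000 12.0000]
After op 3 sync(0): ref=10.0000 raw=[10.0000 12.0000 9.0000 12.0000]
Drift of clock 1 after op 3: 12.0000 - 10.0000 = 2.0000

Answer: 2.0000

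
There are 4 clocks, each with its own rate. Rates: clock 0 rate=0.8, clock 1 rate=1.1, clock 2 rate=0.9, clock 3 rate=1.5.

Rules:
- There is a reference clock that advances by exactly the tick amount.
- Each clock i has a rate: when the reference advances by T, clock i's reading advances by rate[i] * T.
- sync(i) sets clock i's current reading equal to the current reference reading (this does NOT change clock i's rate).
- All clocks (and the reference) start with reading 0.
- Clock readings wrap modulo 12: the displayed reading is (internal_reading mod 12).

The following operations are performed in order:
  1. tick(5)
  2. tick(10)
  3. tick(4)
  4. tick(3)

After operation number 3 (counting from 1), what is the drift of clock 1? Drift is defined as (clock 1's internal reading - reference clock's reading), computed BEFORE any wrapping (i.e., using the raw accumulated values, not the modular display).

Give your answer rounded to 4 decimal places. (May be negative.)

Answer: 1.9000

Derivation:
After op 1 tick(5): ref=5.0000 raw=[4.0000 5.5000 4.5000 7.5000]
After op 2 tick(10): ref=15.0000 raw=[12.0000 16.5000 13.5000 22.5000]
After op 3 tick(4): ref=19.0000 raw=[15.2000 20.9000 17.1000 28.5000]
Drift of clock 1 after op 3: 20.9000 - 19.0000 = 1.9000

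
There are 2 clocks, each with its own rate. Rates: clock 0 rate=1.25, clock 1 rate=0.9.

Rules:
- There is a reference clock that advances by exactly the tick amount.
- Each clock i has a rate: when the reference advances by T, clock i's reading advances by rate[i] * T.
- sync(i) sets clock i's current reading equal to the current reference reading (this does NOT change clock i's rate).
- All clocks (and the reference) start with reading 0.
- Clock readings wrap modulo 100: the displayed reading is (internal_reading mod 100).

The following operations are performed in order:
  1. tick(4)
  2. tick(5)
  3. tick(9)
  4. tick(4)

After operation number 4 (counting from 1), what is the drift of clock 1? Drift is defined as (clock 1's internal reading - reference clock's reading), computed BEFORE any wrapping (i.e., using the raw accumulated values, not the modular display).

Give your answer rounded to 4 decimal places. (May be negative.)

After op 1 tick(4): ref=4.0000 raw=[5.0000 3.6000]
After op 2 tick(5): ref=9.0000 raw=[11.2500 8.1000]
After op 3 tick(9): ref=18.0000 raw=[22.5000 16.2000]
After op 4 tick(4): ref=22.0000 raw=[27.5000 19.8000]
Drift of clock 1 after op 4: 19.8000 - 22.0000 = -2.2000

Answer: -2.2000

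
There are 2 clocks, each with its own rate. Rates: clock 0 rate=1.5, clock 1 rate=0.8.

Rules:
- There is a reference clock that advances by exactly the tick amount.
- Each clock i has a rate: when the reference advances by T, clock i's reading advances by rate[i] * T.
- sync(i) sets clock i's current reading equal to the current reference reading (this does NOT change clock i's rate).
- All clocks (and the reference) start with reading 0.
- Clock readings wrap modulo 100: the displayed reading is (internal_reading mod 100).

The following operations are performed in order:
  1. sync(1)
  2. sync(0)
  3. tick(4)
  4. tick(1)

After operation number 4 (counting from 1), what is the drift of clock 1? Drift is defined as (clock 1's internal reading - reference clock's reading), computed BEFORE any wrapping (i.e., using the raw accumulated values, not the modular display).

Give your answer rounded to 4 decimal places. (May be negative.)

After op 1 sync(1): ref=0.0000 raw=[0.0000 0.0000]
After op 2 sync(0): ref=0.0000 raw=[0.0000 0.0000]
After op 3 tick(4): ref=4.0000 raw=[6.0000 3.2000]
After op 4 tick(1): ref=5.0000 raw=[7.5000 4.0000]
Drift of clock 1 after op 4: 4.0000 - 5.0000 = -1.0000

Answer: -1.0000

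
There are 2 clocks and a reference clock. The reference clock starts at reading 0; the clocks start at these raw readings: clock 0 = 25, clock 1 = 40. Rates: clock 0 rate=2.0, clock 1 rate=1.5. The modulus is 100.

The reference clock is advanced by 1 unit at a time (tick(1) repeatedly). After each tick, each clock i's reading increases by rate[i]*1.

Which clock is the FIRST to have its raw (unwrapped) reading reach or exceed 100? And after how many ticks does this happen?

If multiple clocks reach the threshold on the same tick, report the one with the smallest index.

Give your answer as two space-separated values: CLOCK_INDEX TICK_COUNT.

Answer: 0 38

Derivation:
clock 0: start=25, rate=2.0, needs 100-25 = 75; ticks = ceil(75/2.0) = ceil(37.5000) = 38; reading at tick 38 = 25 + 2.0*38 = 101.0000
clock 1: start=40, rate=1.5, needs 100-40 = 60; ticks = ceil(60/1.5) = ceil(40.0000) = 40; reading at tick 40 = 40 + 1.5*40 = 100.0000
Minimum tick count = 38; winners = [0]; smallest index = 0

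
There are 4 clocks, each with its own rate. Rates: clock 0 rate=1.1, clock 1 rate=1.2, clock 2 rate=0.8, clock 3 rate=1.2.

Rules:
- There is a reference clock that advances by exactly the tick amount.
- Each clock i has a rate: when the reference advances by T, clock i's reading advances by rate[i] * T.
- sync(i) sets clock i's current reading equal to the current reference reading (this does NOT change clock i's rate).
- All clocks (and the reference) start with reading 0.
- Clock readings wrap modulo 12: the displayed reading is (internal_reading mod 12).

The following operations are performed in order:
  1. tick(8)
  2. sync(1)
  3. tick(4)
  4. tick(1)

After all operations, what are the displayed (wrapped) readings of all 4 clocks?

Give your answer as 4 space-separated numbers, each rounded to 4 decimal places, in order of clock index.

After op 1 tick(8): ref=8.0000 raw=[8.8000 9.6000 6.4000 9.6000]
After op 2 sync(1): ref=8.0000 raw=[8.8000 8.0000 6.4000 9.6000]
After op 3 tick(4): ref=12.0000 raw=[13.2000 12.8000 9.6000 14.4000]
After op 4 tick(1): ref=13.0000 raw=[14.3000 14.0000 10.4000 15.6000]
Wrap final raw readings (mod 12): 14.3000 mod 12 = 2.3000; 14.0000 mod 12 = 2.0000; 10.4000 mod 12 = 10.4000; 15.6000 mod 12 = 3.6000

Answer: 2.3000 2.0000 10.4000 3.6000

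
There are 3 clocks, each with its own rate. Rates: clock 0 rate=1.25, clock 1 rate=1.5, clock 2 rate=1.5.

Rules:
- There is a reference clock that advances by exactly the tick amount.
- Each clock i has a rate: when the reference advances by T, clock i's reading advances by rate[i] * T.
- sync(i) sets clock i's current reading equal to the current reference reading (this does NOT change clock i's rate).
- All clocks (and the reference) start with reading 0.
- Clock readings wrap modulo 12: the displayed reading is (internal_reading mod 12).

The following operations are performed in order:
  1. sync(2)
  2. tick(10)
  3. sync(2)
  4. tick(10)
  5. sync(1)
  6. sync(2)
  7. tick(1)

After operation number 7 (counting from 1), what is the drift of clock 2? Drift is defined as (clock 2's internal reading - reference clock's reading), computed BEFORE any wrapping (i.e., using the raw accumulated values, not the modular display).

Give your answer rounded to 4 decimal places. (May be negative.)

After op 1 sync(2): ref=0.0000 raw=[0.0000 0.0000 0.0000]
After op 2 tick(10): ref=10.0000 raw=[12.5000 15.0000 15.0000]
After op 3 sync(2): ref=10.0000 raw=[12.5000 15.0000 10.0000]
After op 4 tick(10): ref=20.0000 raw=[25.0000 30.0000 25.0000]
After op 5 sync(1): ref=20.0000 raw=[25.0000 20.0000 25.0000]
After op 6 sync(2): ref=20.0000 raw=[25.0000 20.0000 20.0000]
After op 7 tick(1): ref=21.0000 raw=[26.2500 21.5000 21.5000]
Drift of clock 2 after op 7: 21.5000 - 21.0000 = 0.5000

Answer: 0.5000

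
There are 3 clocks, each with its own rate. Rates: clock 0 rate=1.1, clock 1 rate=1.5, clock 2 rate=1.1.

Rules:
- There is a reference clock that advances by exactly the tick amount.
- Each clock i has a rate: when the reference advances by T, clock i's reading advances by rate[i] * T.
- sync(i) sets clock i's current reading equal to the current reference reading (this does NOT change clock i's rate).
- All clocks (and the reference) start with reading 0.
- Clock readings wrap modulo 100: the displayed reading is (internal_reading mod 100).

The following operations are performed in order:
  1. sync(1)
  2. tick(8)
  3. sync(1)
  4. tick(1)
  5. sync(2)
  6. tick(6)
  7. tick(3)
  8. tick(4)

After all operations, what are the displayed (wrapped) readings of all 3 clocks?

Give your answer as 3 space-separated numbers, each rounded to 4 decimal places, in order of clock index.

Answer: 24.2000 29.0000 23.3000

Derivation:
After op 1 sync(1): ref=0.0000 raw=[0.0000 0.0000 0.0000]
After op 2 tick(8): ref=8.0000 raw=[8.8000 12.0000 8.8000]
After op 3 sync(1): ref=8.0000 raw=[8.8000 8.0000 8.8000]
After op 4 tick(1): ref=9.0000 raw=[9.9000 9.5000 9.9000]
After op 5 sync(2): ref=9.0000 raw=[9.9000 9.5000 9.0000]
After op 6 tick(6): ref=15.0000 raw=[16.5000 18.5000 15.6000]
After op 7 tick(3): ref=18.0000 raw=[19.8000 23.0000 18.9000]
After op 8 tick(4): ref=22.0000 raw=[24.2000 29.0000 23.3000]
Wrap final raw readings (mod 100): 24.2000 mod 100 = 24.2000; 29.0000 mod 100 = 29.0000; 23.3000 mod 100 = 23.3000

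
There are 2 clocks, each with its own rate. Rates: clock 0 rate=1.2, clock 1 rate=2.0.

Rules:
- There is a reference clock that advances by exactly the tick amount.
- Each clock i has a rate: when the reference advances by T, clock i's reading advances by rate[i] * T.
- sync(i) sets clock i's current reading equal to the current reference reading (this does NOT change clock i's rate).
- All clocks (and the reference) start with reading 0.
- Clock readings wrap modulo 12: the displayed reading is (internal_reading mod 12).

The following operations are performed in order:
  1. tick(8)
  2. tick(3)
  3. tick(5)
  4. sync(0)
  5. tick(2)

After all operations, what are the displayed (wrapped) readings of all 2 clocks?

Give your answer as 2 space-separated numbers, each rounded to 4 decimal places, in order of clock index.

Answer: 6.4000 0.0000

Derivation:
After op 1 tick(8): ref=8.0000 raw=[9.6000 16.0000]
After op 2 tick(3): ref=11.0000 raw=[13.2000 22.0000]
After op 3 tick(5): ref=16.0000 raw=[19.2000 32.0000]
After op 4 sync(0): ref=16.0000 raw=[16.0000 32.0000]
After op 5 tick(2): ref=18.0000 raw=[18.4000 36.0000]
Wrap final raw readings (mod 12): 18.4000 mod 12 = 6.4000; 36.0000 mod 12 = 0.0000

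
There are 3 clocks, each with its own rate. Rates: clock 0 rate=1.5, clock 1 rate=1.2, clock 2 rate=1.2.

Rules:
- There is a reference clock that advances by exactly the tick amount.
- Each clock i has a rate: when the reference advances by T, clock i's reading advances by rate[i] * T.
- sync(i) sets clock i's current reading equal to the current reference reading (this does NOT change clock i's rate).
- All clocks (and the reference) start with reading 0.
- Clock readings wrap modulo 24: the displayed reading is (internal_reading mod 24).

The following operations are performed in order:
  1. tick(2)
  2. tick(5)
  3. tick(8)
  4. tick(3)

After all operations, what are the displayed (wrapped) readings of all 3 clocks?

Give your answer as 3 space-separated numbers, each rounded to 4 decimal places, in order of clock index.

After op 1 tick(2): ref=2.0000 raw=[3.0000 2.4000 2.4000]
After op 2 tick(5): ref=7.0000 raw=[10.5000 8.4000 8.4000]
After op 3 tick(8): ref=15.0000 raw=[22.5000 18.0000 18.0000]
After op 4 tick(3): ref=18.0000 raw=[27.0000 21.6000 21.6000]
Wrap final raw readings (mod 24): 27.0000 mod 24 = 3.0000; 21.6000 mod 24 = 21.6000; 21.6000 mod 24 = 21.6000

Answer: 3.0000 21.6000 21.6000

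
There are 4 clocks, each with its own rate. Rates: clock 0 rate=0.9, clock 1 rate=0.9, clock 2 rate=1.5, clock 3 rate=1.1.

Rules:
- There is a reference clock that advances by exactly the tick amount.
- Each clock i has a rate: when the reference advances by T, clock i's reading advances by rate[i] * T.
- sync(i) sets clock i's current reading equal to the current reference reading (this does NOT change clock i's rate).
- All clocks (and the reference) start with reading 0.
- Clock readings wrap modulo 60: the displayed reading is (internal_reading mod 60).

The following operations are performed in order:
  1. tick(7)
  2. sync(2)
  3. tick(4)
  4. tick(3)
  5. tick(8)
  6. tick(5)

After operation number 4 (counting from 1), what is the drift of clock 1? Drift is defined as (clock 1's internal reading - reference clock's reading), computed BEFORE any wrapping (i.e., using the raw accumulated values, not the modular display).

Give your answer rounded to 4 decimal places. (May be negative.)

Answer: -1.4000

Derivation:
After op 1 tick(7): ref=7.0000 raw=[6.3000 6.3000 10.5000 7.7000]
After op 2 sync(2): ref=7.0000 raw=[6.3000 6.3000 7.0000 7.7000]
After op 3 tick(4): ref=11.0000 raw=[9.9000 9.9000 13.0000 12.1000]
After op 4 tick(3): ref=14.0000 raw=[12.6000 12.6000 17.5000 15.4000]
Drift of clock 1 after op 4: 12.6000 - 14.0000 = -1.4000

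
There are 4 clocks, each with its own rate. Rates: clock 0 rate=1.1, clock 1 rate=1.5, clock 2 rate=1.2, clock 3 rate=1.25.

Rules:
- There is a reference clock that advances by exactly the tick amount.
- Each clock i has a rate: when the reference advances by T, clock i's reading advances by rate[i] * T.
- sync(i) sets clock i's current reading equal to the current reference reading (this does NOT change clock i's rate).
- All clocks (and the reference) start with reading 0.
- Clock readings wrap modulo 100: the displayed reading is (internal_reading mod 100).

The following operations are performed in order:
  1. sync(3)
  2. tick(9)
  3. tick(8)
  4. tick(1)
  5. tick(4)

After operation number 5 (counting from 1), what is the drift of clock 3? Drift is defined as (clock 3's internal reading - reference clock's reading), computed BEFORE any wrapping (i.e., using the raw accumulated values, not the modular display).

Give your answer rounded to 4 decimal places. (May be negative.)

Answer: 5.5000

Derivation:
After op 1 sync(3): ref=0.0000 raw=[0.0000 0.0000 0.0000 0.0000]
After op 2 tick(9): ref=9.0000 raw=[9.9000 13.5000 10.8000 11.2500]
After op 3 tick(8): ref=17.0000 raw=[18.7000 25.5000 20.4000 21.2500]
After op 4 tick(1): ref=18.0000 raw=[19.8000 27.0000 21.6000 22.5000]
After op 5 tick(4): ref=22.0000 raw=[24.2000 33.0000 26.4000 27.5000]
Drift of clock 3 after op 5: 27.5000 - 22.0000 = 5.5000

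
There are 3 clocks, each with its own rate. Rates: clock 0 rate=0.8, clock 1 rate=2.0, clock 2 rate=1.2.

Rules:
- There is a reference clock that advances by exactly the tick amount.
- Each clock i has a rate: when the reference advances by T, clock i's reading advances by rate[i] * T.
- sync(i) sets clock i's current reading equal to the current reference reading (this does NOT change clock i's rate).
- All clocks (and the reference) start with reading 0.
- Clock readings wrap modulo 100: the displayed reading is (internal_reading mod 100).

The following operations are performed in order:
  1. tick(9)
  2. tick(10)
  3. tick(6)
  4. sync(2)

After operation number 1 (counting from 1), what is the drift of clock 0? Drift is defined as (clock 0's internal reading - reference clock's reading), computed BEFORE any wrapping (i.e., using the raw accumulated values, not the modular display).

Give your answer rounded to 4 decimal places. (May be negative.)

After op 1 tick(9): ref=9.0000 raw=[7.2000 18.0000 10.8000]
Drift of clock 0 after op 1: 7.2000 - 9.0000 = -1.8000

Answer: -1.8000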